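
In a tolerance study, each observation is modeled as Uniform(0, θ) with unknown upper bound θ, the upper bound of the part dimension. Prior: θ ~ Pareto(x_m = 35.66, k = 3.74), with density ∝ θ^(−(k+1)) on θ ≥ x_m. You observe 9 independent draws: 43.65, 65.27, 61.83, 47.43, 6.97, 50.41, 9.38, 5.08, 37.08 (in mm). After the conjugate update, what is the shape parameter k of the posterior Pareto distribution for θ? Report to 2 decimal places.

12.74

A Pareto(scale x_m, shape k) prior on the upper bound θ of Uniform(0, θ) is conjugate: posterior is Pareto(max(x_m, max xᵢ), k + n).
Sample maximum = 65.27; prior scale x_m = 35.66 → posterior scale = max = 65.27.
Posterior shape = 3.74 + 9 = 12.74.
Posterior shape k = 12.74.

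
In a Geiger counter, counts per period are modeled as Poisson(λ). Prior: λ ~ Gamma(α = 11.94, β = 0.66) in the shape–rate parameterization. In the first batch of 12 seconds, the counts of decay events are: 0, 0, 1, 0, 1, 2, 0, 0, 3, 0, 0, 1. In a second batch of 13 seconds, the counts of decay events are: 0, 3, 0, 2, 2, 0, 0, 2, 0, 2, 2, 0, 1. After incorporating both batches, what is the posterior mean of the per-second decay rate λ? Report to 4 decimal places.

With a Gamma(shape α, rate β) prior, the Poisson likelihood is conjugate: the posterior is Gamma(α + ΣXᵢ, β + n).
Batch 1: sum of counts S = 8 over n = 12 seconds.
After batch 1: Gamma(α+S, β+n) = Gamma(11.94+8, 0.66+12) = Gamma(19.94, 12.66).
Batch 2: sum of counts S = 14 over n = 13 seconds.
After batch 2: Gamma(α+S, β+n) = Gamma(19.94+14, 12.66+13) = Gamma(33.94, 25.66).
Posterior mean = α/β = 33.94/25.66 = 1.3227.

1.3227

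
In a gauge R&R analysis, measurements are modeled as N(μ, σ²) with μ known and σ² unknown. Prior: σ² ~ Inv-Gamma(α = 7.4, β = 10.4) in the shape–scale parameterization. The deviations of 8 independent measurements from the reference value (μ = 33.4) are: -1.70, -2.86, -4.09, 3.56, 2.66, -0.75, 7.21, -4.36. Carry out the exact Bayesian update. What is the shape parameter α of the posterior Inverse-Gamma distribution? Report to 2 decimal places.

With known mean μ and an Inverse-Gamma(α, β) prior on σ², the Normal likelihood is conjugate: posterior is Inv-Gamma(α + n/2, β + Σ(xᵢ−μ)²/2).
Σ(xᵢ−μ)² = (-1.70)² + (-2.86)² + (-4.09)² + (3.56)² + (2.66)² + (-0.75)² + (7.21)² + (-4.36)² = 119.1031.
Posterior: Inv-Gamma(7.4 + 8/2, 10.4 + 119.1031/2) = Inv-Gamma(11.40, 69.95155).
Posterior α = 11.40.

11.40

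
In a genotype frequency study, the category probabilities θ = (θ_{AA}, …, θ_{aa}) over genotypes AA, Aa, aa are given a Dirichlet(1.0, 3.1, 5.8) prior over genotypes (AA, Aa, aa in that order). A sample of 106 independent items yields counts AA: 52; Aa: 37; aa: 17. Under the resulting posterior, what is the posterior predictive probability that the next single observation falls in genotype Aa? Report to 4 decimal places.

The Dirichlet prior is conjugate to the Multinomial likelihood: each posterior αⱼ = prior αⱼ + observed count nⱼ.
Posterior concentration: (53.0, 40.1, 22.8), total = 115.9.
P(next = Aa | data) = α_{Aa}/Σα = 0.3460.

0.3460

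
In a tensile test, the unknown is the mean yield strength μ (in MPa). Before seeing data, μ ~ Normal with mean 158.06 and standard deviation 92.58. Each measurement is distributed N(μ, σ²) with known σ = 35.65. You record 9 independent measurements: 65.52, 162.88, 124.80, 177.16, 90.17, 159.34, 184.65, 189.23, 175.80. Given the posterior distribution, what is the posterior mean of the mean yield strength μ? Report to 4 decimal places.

147.8952

For Normal data with known variance σ², a Normal(μ₀, σ₀²) prior on μ is conjugate. Posterior precision = 1/σ₀² + n/σ²; posterior mean is the precision-weighted average of μ₀ and x̄.
Σxᵢ = 65.52 + 162.88 + 124.80 + 177.16 + 90.17 + 159.34 + 184.65 + 189.23 + 175.80 = 1329.55, so n·x̄ = 1329.55.
σ₀² = 92.58² = 8571.0564, σ² = 35.65² = 1270.9225; σ² + n·σ₀² = 1270.9225 + 9·8571.0564 = 78410.4301.
Posterior mean = (μ₀/σ₀² + n·x̄/σ²)/(1/σ₀² + n/σ²) = (σ²·μ₀ + σ₀²·n·x̄)/(σ² + n·σ₀²) = (1270.9225·158.06 + 8571.0564·1329.55)/78410.4301 = 11596530.04697/78410.4301 = 147.8952.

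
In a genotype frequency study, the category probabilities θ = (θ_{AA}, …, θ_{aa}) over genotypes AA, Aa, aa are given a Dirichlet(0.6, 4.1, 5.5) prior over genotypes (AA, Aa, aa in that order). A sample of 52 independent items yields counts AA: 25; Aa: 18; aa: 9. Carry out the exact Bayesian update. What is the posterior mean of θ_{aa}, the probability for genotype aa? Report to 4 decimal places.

The Dirichlet prior is conjugate to the Multinomial likelihood: each posterior αⱼ = prior αⱼ + observed count nⱼ.
Posterior concentration: (25.6, 22.1, 14.5), total = 62.2.
E[θ_{aa}|data] = α_{aa}/Σα = 14.5/62.2 = 0.2331.

0.2331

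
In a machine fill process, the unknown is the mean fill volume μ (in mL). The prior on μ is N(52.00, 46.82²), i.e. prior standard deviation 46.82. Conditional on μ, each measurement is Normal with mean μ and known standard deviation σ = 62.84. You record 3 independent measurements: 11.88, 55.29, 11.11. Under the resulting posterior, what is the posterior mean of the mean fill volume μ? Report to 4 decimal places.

For Normal data with known variance σ², a Normal(μ₀, σ₀²) prior on μ is conjugate. Posterior precision = 1/σ₀² + n/σ²; posterior mean is the precision-weighted average of μ₀ and x̄.
Σxᵢ = 11.88 + 55.29 + 11.11 = 78.28, so n·x̄ = 78.28.
σ₀² = 46.82² = 2192.1124, σ² = 62.84² = 3948.8656; σ² + n·σ₀² = 3948.8656 + 3·2192.1124 = 10525.2028.
Posterior mean = (μ₀/σ₀² + n·x̄/σ²)/(1/σ₀² + n/σ²) = (σ²·μ₀ + σ₀²·n·x̄)/(σ² + n·σ₀²) = (3948.8656·52.00 + 2192.1124·78.28)/10525.2028 = 376939.569872/10525.2028 = 35.8130.

35.8130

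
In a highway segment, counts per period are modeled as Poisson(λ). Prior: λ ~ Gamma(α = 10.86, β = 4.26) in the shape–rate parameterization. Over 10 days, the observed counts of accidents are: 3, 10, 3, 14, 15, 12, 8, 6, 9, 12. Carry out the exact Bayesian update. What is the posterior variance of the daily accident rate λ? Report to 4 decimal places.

0.5058

With a Gamma(shape α, rate β) prior, the Poisson likelihood is conjugate: the posterior is Gamma(α + ΣXᵢ, β + n).
Sum of counts S = 92 over n = 10 days.
Posterior: Gamma(α+S, β+n) = Gamma(10.86+92, 4.26+10) = Gamma(102.86, 14.26).
Var = α/β² = 102.86/14.26² = 0.5058.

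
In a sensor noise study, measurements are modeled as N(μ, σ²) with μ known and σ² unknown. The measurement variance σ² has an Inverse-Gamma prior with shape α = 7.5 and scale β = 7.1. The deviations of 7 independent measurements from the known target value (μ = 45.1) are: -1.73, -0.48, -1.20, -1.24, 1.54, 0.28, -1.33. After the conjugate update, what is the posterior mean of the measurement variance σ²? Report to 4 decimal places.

With known mean μ and an Inverse-Gamma(α, β) prior on σ², the Normal likelihood is conjugate: posterior is Inv-Gamma(α + n/2, β + Σ(xᵢ−μ)²/2).
Σ(xᵢ−μ)² = (-1.73)² + (-0.48)² + (-1.20)² + (-1.24)² + (1.54)² + (0.28)² + (-1.33)² = 10.4198.
Posterior: Inv-Gamma(7.5 + 7/2, 7.1 + 10.4198/2) = Inv-Gamma(11.00, 12.30990).
E[σ²|data] = β/(α−1) = 12.30990/10.00 = 1.2310.

1.2310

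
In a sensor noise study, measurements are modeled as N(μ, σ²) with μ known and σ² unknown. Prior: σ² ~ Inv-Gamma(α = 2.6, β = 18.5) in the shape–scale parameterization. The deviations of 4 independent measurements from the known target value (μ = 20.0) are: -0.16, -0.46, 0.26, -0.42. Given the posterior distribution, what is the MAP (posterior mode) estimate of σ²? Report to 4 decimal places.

3.3465

With known mean μ and an Inverse-Gamma(α, β) prior on σ², the Normal likelihood is conjugate: posterior is Inv-Gamma(α + n/2, β + Σ(xᵢ−μ)²/2).
Σ(xᵢ−μ)² = (-0.16)² + (-0.46)² + (0.26)² + (-0.42)² = 0.4812.
Posterior: Inv-Gamma(2.6 + 4/2, 18.5 + 0.4812/2) = Inv-Gamma(4.60, 18.74060).
Mode = β/(α+1) = 18.74060/5.60 = 3.3465.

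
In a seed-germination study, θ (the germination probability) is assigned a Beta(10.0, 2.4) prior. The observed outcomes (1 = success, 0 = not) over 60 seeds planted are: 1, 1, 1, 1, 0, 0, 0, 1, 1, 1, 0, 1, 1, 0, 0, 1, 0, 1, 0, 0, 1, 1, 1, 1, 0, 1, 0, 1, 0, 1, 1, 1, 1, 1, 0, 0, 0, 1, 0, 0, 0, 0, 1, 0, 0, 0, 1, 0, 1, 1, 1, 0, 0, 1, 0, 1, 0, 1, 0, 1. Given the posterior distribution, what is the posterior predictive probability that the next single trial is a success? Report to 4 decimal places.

The Beta prior is conjugate to a Binomial/Bernoulli likelihood; the update adds successes to α and failures to β.
Posterior: Beta(α+k, β+n−k) = Beta(10.0+32, 2.4+28) = Beta(42.0, 30.4).
For a single future Bernoulli trial, P(success | data) = α/(α+β) = 0.5801.

0.5801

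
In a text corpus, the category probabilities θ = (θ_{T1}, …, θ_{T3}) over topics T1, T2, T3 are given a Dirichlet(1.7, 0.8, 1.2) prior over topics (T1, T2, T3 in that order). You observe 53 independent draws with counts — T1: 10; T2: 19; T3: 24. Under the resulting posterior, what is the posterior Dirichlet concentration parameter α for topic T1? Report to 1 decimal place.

The Dirichlet prior is conjugate to the Multinomial likelihood: each posterior αⱼ = prior αⱼ + observed count nⱼ.
Posterior concentration: (11.7, 19.8, 25.2), total = 56.7.
α_{T1} = 1.7 + 10 = 11.7.

11.7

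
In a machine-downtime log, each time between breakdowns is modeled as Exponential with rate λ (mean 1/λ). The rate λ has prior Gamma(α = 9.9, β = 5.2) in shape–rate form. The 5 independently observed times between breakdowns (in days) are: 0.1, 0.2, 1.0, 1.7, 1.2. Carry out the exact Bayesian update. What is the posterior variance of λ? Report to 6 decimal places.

0.168628

With a Gamma(shape α, rate β) prior on the exponential rate λ, the posterior after n observations with total T = Σxᵢ is Gamma(α+n, β+T).
Sum of observations T = 4.2 days; n = 5.
Posterior: Gamma(9.9+5, 5.2+4.2) = Gamma(14.9, 9.4).
Var = α/β² = 0.168628.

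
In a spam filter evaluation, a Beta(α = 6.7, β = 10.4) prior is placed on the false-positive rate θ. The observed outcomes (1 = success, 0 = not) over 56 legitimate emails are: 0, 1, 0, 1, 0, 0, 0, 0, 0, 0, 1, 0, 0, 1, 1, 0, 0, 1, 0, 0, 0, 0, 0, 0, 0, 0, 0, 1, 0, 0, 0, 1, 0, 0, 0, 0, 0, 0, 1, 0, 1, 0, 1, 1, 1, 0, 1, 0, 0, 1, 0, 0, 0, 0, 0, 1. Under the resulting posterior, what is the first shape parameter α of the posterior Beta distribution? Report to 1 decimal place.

The Beta prior is conjugate to a Binomial/Bernoulli likelihood; the update adds successes to α and failures to β.
Posterior: Beta(α+k, β+n−k) = Beta(6.7+16, 10.4+40) = Beta(22.7, 50.4).
Posterior α = 22.7.

22.7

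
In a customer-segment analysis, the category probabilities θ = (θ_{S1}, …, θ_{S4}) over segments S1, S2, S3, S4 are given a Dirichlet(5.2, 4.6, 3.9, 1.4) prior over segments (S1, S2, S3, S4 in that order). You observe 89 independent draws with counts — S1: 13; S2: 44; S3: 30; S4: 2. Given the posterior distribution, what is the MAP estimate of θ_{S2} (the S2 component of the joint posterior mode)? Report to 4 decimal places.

0.4755

The Dirichlet prior is conjugate to the Multinomial likelihood: each posterior αⱼ = prior αⱼ + observed count nⱼ.
Posterior concentration: (18.2, 48.6, 33.9, 3.4), total = 104.1.
Joint mode component: (α_{S2}−1)/(Σα−K) = 47.6/100.1 = 0.4755.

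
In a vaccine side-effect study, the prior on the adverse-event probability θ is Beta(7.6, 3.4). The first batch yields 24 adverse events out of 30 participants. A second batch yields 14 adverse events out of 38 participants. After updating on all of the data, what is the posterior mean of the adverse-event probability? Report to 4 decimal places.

0.5772

The Beta prior is conjugate to a Binomial/Bernoulli likelihood; the update adds successes to α and failures to β.
After batch 1: Beta(7.6+24, 3.4+6) = Beta(31.6, 9.4).
After batch 2: Beta(31.6+14, 9.4+24) = Beta(45.6, 33.4).
Posterior mean = α/(α+β) = 45.6/79.0 = 0.5772.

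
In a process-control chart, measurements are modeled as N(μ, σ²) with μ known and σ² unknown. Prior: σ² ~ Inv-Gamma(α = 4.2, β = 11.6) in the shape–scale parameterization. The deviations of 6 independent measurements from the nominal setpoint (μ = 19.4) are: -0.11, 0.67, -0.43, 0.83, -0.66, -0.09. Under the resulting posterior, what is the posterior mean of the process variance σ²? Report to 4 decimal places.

2.0144

With known mean μ and an Inverse-Gamma(α, β) prior on σ², the Normal likelihood is conjugate: posterior is Inv-Gamma(α + n/2, β + Σ(xᵢ−μ)²/2).
Σ(xᵢ−μ)² = (-0.11)² + (0.67)² + (-0.43)² + (0.83)² + (-0.66)² + (-0.09)² = 1.7785.
Posterior: Inv-Gamma(4.2 + 6/2, 11.6 + 1.7785/2) = Inv-Gamma(7.20, 12.48925).
E[σ²|data] = β/(α−1) = 12.48925/6.20 = 2.0144.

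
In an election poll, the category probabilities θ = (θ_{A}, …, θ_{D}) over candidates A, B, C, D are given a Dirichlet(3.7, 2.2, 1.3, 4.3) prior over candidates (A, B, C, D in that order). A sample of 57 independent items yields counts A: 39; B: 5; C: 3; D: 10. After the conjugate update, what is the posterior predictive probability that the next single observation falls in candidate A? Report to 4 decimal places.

The Dirichlet prior is conjugate to the Multinomial likelihood: each posterior αⱼ = prior αⱼ + observed count nⱼ.
Posterior concentration: (42.7, 7.2, 4.3, 14.3), total = 68.5.
P(next = A | data) = α_{A}/Σα = 0.6234.

0.6234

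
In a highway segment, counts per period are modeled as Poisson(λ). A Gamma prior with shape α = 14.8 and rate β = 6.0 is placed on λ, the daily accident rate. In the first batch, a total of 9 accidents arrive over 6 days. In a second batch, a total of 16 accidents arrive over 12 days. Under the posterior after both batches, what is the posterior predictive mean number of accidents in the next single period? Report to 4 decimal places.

1.6583

With a Gamma(shape α, rate β) prior, the Poisson likelihood is conjugate: the posterior is Gamma(α + ΣXᵢ, β + n).
After batch 1: Gamma(α+S, β+n) = Gamma(14.8+9, 6.0+6) = Gamma(23.8, 12.0).
After batch 2: Gamma(α+S, β+n) = Gamma(23.8+16, 12.0+12) = Gamma(39.8, 24.0).
The predictive distribution for one future period is NegBinom with mean α/β = 1.6583.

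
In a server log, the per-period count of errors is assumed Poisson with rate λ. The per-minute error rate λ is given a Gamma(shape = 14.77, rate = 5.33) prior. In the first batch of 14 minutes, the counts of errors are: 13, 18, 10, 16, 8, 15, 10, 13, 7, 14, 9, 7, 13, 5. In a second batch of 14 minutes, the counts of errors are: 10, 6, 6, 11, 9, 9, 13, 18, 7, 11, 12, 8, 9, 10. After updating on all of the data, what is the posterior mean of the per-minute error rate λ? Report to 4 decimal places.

With a Gamma(shape α, rate β) prior, the Poisson likelihood is conjugate: the posterior is Gamma(α + ΣXᵢ, β + n).
Batch 1: sum of counts S = 158 over n = 14 minutes.
After batch 1: Gamma(α+S, β+n) = Gamma(14.77+158, 5.33+14) = Gamma(172.77, 19.33).
Batch 2: sum of counts S = 139 over n = 14 minutes.
After batch 2: Gamma(α+S, β+n) = Gamma(172.77+139, 19.33+14) = Gamma(311.77, 33.33).
Posterior mean = α/β = 311.77/33.33 = 9.3540.

9.3540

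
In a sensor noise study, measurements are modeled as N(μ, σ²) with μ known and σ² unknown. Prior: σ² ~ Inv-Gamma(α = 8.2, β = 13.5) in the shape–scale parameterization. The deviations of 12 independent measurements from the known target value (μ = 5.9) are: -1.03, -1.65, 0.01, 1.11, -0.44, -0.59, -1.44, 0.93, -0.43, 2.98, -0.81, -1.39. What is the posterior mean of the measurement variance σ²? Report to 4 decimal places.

1.7860

With known mean μ and an Inverse-Gamma(α, β) prior on σ², the Normal likelihood is conjugate: posterior is Inv-Gamma(α + n/2, β + Σ(xᵢ−μ)²/2).
Σ(xᵢ−μ)² = (-1.03)² + (-1.65)² + (0.01)² + (1.11)² + (-0.44)² + (-0.59)² + (-1.44)² + (0.93)² + (-0.43)² + (2.98)² + (-0.81)² + (-1.39)² = 20.1493.
Posterior: Inv-Gamma(8.2 + 12/2, 13.5 + 20.1493/2) = Inv-Gamma(14.20, 23.57465).
E[σ²|data] = β/(α−1) = 23.57465/13.20 = 1.7860.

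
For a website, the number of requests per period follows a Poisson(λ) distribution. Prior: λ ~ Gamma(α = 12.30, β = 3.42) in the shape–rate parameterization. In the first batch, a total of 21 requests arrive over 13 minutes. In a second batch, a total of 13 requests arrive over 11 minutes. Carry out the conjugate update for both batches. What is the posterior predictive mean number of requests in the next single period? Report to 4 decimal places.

With a Gamma(shape α, rate β) prior, the Poisson likelihood is conjugate: the posterior is Gamma(α + ΣXᵢ, β + n).
After batch 1: Gamma(α+S, β+n) = Gamma(12.30+21, 3.42+13) = Gamma(33.30, 16.42).
After batch 2: Gamma(α+S, β+n) = Gamma(33.30+13, 16.42+11) = Gamma(46.30, 27.42).
The predictive distribution for one future period is NegBinom with mean α/β = 1.6885.

1.6885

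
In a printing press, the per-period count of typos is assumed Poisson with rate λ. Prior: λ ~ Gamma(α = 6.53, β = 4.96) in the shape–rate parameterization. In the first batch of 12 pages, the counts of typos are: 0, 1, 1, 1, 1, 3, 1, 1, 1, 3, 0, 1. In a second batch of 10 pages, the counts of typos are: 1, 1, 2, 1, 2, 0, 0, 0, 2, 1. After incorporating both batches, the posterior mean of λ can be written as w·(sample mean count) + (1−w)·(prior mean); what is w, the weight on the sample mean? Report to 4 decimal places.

With a Gamma(shape α, rate β) prior, the Poisson likelihood is conjugate: the posterior is Gamma(α + ΣXᵢ, β + n).
Total number of pages: n = 12 + 10 = 22.
Posterior mean = (α₀+S)/(β₀+n) = [n/(β₀+n)]·(S/n) + [β₀/(β₀+n)]·(α₀/β₀), so only n and β₀ enter the weight.
Weight on data w = n/(β₀+n) = 22/(4.96+22) = 22/26.96 = 0.8160.

0.8160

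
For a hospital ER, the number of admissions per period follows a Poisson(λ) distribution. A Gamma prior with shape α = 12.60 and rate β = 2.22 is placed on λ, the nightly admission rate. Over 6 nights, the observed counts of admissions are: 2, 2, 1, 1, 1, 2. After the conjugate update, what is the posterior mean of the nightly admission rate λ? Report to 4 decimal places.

With a Gamma(shape α, rate β) prior, the Poisson likelihood is conjugate: the posterior is Gamma(α + ΣXᵢ, β + n).
Sum of counts S = 9 over n = 6 nights.
Posterior: Gamma(α+S, β+n) = Gamma(12.60+9, 2.22+6) = Gamma(21.60, 8.22).
Posterior mean = α/β = 21.60/8.22 = 2.6277.

2.6277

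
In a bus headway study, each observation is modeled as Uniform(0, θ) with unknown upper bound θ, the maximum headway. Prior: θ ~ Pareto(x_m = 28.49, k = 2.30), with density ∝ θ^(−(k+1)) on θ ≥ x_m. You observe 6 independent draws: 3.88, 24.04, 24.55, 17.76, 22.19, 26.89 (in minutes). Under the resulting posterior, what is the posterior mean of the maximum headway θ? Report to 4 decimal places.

32.3927

A Pareto(scale x_m, shape k) prior on the upper bound θ of Uniform(0, θ) is conjugate: posterior is Pareto(max(x_m, max xᵢ), k + n).
Sample maximum = 26.89; prior scale x_m = 28.49 → posterior scale = max = 28.49.
Posterior shape = 2.30 + 6 = 8.30.
E[θ|data] = k·x_m/(k−1) = 8.30·28.49/7.30 = 32.3927.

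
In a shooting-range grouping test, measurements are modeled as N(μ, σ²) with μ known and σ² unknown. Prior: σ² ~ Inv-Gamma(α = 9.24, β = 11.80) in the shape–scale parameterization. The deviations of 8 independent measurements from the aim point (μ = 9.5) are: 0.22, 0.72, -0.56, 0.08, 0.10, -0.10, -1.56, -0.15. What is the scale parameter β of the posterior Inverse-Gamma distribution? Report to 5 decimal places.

13.48145

With known mean μ and an Inverse-Gamma(α, β) prior on σ², the Normal likelihood is conjugate: posterior is Inv-Gamma(α + n/2, β + Σ(xᵢ−μ)²/2).
Σ(xᵢ−μ)² = (0.22)² + (0.72)² + (-0.56)² + (0.08)² + (0.10)² + (-0.10)² + (-1.56)² + (-0.15)² = 3.3629.
Posterior: Inv-Gamma(9.24 + 8/2, 11.80 + 3.3629/2) = Inv-Gamma(13.24, 13.48145).
Posterior β = 13.48145.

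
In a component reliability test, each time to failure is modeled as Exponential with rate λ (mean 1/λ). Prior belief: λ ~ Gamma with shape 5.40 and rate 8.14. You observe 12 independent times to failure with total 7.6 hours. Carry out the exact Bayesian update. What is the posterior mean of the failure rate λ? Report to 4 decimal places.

With a Gamma(shape α, rate β) prior on the exponential rate λ, the posterior after n observations with total T = Σxᵢ is Gamma(α+n, β+T).
Posterior: Gamma(5.40+12, 8.14+7.6) = Gamma(17.40, 15.74).
Posterior mean of λ = α/β = 17.40/15.74 = 1.1055.

1.1055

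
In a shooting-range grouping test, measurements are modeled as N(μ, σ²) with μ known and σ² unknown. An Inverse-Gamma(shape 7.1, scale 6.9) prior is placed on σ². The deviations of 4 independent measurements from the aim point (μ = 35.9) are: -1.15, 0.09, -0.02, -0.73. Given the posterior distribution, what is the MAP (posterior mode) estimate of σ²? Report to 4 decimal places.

With known mean μ and an Inverse-Gamma(α, β) prior on σ², the Normal likelihood is conjugate: posterior is Inv-Gamma(α + n/2, β + Σ(xᵢ−μ)²/2).
Σ(xᵢ−μ)² = (-1.15)² + (0.09)² + (-0.02)² + (-0.73)² = 1.8639.
Posterior: Inv-Gamma(7.1 + 4/2, 6.9 + 1.8639/2) = Inv-Gamma(9.10, 7.83195).
Mode = β/(α+1) = 7.83195/10.10 = 0.7754.

0.7754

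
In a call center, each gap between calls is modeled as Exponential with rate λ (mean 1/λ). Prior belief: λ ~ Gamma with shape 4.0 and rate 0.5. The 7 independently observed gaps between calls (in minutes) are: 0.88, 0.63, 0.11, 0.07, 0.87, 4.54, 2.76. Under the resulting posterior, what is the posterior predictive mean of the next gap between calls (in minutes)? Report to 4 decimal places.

With a Gamma(shape α, rate β) prior on the exponential rate λ, the posterior after n observations with total T = Σxᵢ is Gamma(α+n, β+T).
Sum of observations T = 9.86 minutes; n = 7.
Posterior: Gamma(4.0+7, 0.5+9.86) = Gamma(11.0, 10.36).
The predictive distribution for the next observation is Lomax; its mean is β/(α−1) = 10.36/10.0 = 1.0360.

1.0360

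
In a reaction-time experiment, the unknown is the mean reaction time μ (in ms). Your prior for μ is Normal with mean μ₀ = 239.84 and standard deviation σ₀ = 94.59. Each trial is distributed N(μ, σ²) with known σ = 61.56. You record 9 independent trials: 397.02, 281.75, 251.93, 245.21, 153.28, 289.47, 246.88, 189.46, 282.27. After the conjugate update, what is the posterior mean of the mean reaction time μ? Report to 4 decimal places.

For Normal data with known variance σ², a Normal(μ₀, σ₀²) prior on μ is conjugate. Posterior precision = 1/σ₀² + n/σ²; posterior mean is the precision-weighted average of μ₀ and x̄.
Σxᵢ = 397.02 + 281.75 + 251.93 + 245.21 + 153.28 + 289.47 + 246.88 + 189.46 + 282.27 = 2337.27, so n·x̄ = 2337.27.
σ₀² = 94.59² = 8947.2681, σ² = 61.56² = 3789.6336; σ² + n·σ₀² = 3789.6336 + 9·8947.2681 = 84315.0465.
Posterior mean = (μ₀/σ₀² + n·x̄/σ²)/(1/σ₀² + n/σ²) = (σ²·μ₀ + σ₀²·n·x̄)/(σ² + n·σ₀²) = (3789.6336·239.84 + 8947.2681·2337.27)/84315.0465 = 21821087.034711/84315.0465 = 258.8042.

258.8042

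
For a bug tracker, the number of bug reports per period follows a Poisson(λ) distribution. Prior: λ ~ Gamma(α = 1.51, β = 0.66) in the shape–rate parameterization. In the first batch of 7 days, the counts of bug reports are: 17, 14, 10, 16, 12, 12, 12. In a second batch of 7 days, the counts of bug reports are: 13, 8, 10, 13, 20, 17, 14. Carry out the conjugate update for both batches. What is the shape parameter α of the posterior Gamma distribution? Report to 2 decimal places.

189.51

With a Gamma(shape α, rate β) prior, the Poisson likelihood is conjugate: the posterior is Gamma(α + ΣXᵢ, β + n).
Batch 1: sum of counts S = 93 over n = 7 days.
After batch 1: Gamma(α+S, β+n) = Gamma(1.51+93, 0.66+7) = Gamma(94.51, 7.66).
Batch 2: sum of counts S = 95 over n = 7 days.
After batch 2: Gamma(α+S, β+n) = Gamma(94.51+95, 7.66+7) = Gamma(189.51, 14.66).
Posterior α = 189.51.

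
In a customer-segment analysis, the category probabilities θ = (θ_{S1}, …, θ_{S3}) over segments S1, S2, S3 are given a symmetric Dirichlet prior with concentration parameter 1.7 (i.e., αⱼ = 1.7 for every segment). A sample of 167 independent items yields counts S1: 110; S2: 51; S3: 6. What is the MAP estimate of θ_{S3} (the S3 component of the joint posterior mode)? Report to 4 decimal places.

0.0396

The Dirichlet prior is conjugate to the Multinomial likelihood: each posterior αⱼ = prior αⱼ + observed count nⱼ.
Posterior concentration: (111.7, 52.7, 7.7), total = 172.1.
Joint mode component: (α_{S3}−1)/(Σα−K) = 6.7/169.1 = 0.0396.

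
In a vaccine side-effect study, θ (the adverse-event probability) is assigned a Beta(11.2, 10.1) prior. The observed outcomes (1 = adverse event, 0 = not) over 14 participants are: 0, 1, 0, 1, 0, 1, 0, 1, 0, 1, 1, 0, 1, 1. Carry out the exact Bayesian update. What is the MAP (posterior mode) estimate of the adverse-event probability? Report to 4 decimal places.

0.5465

The Beta prior is conjugate to a Binomial/Bernoulli likelihood; the update adds successes to α and failures to β.
Posterior: Beta(α+k, β+n−k) = Beta(11.2+8, 10.1+6) = Beta(19.2, 16.1).
Mode of Beta(a,b) for a,b>1 is (a−1)/(a+b−2) = 18.2/33.3 = 0.5465.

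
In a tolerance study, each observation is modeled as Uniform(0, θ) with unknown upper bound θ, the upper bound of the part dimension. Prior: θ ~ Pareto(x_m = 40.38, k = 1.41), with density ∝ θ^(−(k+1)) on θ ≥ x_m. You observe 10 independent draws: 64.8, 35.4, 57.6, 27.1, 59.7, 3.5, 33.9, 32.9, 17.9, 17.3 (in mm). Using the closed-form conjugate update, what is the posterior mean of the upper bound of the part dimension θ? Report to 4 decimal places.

A Pareto(scale x_m, shape k) prior on the upper bound θ of Uniform(0, θ) is conjugate: posterior is Pareto(max(x_m, max xᵢ), k + n).
Sample maximum = 64.8; prior scale x_m = 40.38 → posterior scale = max = 64.80.
Posterior shape = 1.41 + 10 = 11.41.
E[θ|data] = k·x_m/(k−1) = 11.41·64.80/10.41 = 71.0248.

71.0248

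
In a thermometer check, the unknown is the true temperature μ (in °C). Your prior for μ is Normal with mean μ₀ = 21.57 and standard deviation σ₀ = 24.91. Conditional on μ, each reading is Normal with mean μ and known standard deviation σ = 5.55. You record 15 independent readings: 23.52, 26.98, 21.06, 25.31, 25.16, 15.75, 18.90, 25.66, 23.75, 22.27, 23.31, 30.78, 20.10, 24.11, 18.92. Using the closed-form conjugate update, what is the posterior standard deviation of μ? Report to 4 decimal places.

For Normal data with known variance σ², a Normal(μ₀, σ₀²) prior on μ is conjugate. Posterior precision = 1/σ₀² + n/σ²; posterior mean is the precision-weighted average of μ₀ and x̄.
σ₀² = 24.91² = 620.5081, σ² = 5.55² = 30.8025; σ² + n·σ₀² = 30.8025 + 15·620.5081 = 9338.424.
Posterior precision = 1/σ₀² + n/σ² = 1/620.5081 + 15/30.8025 = (σ² + n·σ₀²)/(σ₀²σ²) = 9338.424/(620.5081·30.8025); posterior variance σₙ² = σ₀²σ²/(σ² + n·σ₀²) = 620.5081·30.8025/9338.424 = 2.046727.
Posterior SD = √σₙ² = √(620.5081·30.8025/9338.424) = 1.4306.

1.4306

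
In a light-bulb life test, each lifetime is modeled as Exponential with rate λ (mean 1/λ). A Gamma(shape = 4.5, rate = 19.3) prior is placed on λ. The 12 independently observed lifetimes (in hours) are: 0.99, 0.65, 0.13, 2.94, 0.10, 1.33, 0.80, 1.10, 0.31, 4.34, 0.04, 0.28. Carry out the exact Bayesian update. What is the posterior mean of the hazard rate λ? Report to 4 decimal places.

0.5107

With a Gamma(shape α, rate β) prior on the exponential rate λ, the posterior after n observations with total T = Σxᵢ is Gamma(α+n, β+T).
Sum of observations T = 13.01 hours; n = 12.
Posterior: Gamma(4.5+12, 19.3+13.01) = Gamma(16.5, 32.31).
Posterior mean of λ = α/β = 16.5/32.31 = 0.5107.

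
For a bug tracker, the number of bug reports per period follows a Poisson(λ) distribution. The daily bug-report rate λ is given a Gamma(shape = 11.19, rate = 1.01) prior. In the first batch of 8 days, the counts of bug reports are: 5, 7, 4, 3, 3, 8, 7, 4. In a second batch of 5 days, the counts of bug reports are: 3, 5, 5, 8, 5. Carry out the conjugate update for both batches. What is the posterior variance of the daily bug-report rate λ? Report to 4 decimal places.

0.3984

With a Gamma(shape α, rate β) prior, the Poisson likelihood is conjugate: the posterior is Gamma(α + ΣXᵢ, β + n).
Batch 1: sum of counts S = 41 over n = 8 days.
After batch 1: Gamma(α+S, β+n) = Gamma(11.19+41, 1.01+8) = Gamma(52.19, 9.01).
Batch 2: sum of counts S = 26 over n = 5 days.
After batch 2: Gamma(α+S, β+n) = Gamma(52.19+26, 9.01+5) = Gamma(78.19, 14.01).
Var = α/β² = 78.19/14.01² = 0.3984.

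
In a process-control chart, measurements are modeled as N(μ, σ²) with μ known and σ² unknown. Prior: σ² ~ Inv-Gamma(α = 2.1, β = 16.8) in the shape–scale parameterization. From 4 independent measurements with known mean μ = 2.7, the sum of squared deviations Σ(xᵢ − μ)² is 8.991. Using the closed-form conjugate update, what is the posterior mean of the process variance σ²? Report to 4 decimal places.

With known mean μ and an Inverse-Gamma(α, β) prior on σ², the Normal likelihood is conjugate: posterior is Inv-Gamma(α + n/2, β + Σ(xᵢ−μ)²/2).
Posterior: Inv-Gamma(2.1 + 4/2, 16.8 + 8.991/2) = Inv-Gamma(4.10, 21.2955).
E[σ²|data] = β/(α−1) = 21.2955/3.10 = 6.8695.

6.8695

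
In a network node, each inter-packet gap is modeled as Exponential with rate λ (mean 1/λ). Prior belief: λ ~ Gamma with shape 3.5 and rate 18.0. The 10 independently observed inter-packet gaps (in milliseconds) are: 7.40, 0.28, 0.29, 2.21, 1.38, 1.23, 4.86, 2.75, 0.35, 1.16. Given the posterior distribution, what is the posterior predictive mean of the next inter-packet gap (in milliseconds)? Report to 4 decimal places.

With a Gamma(shape α, rate β) prior on the exponential rate λ, the posterior after n observations with total T = Σxᵢ is Gamma(α+n, β+T).
Sum of observations T = 21.91 milliseconds; n = 10.
Posterior: Gamma(3.5+10, 18.0+21.91) = Gamma(13.5, 39.91).
The predictive distribution for the next observation is Lomax; its mean is β/(α−1) = 39.91/12.5 = 3.1928.

3.1928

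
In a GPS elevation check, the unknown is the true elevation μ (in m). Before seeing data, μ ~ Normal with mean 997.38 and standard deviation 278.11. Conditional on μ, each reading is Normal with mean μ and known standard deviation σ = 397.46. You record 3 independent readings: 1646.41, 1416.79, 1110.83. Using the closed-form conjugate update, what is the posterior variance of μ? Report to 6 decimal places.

31328.843240

For Normal data with known variance σ², a Normal(μ₀, σ₀²) prior on μ is conjugate. Posterior precision = 1/σ₀² + n/σ²; posterior mean is the precision-weighted average of μ₀ and x̄.
σ₀² = 278.11² = 77345.1721, σ² = 397.46² = 157974.4516; σ² + n·σ₀² = 157974.4516 + 3·77345.1721 = 390009.9679.
Posterior precision = 1/σ₀² + n/σ² = 1/77345.1721 + 3/157974.4516 = (σ² + n·σ₀²)/(σ₀²σ²) = 390009.9679/(77345.1721·157974.4516); posterior variance σₙ² = σ₀²σ²/(σ² + n·σ₀²) = 77345.1721·157974.4516/390009.9679 = 31328.843240.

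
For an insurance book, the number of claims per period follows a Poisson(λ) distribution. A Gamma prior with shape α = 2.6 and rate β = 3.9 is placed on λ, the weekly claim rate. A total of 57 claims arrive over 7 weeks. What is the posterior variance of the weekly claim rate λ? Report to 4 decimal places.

0.5016

With a Gamma(shape α, rate β) prior, the Poisson likelihood is conjugate: the posterior is Gamma(α + ΣXᵢ, β + n).
Posterior: Gamma(α+S, β+n) = Gamma(2.6+57, 3.9+7) = Gamma(59.6, 10.9).
Var = α/β² = 59.6/10.9² = 0.5016.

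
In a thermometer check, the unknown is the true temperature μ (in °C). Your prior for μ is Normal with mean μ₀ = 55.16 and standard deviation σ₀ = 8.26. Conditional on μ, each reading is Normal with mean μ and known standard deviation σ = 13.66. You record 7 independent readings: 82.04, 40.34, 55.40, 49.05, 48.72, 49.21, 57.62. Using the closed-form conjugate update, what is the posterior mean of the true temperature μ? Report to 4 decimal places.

54.7758

For Normal data with known variance σ², a Normal(μ₀, σ₀²) prior on μ is conjugate. Posterior precision = 1/σ₀² + n/σ²; posterior mean is the precision-weighted average of μ₀ and x̄.
Σxᵢ = 82.04 + 40.34 + 55.40 + 49.05 + 48.72 + 49.21 + 57.62 = 382.38, so n·x̄ = 382.38.
σ₀² = 8.26² = 68.2276, σ² = 13.66² = 186.5956; σ² + n·σ₀² = 186.5956 + 7·68.2276 = 664.1888.
Posterior mean = (μ₀/σ₀² + n·x̄/σ²)/(1/σ₀² + n/σ²) = (σ²·μ₀ + σ₀²·n·x̄)/(σ² + n·σ₀²) = (186.5956·55.16 + 68.2276·382.38)/664.1888 = 36381.482984/664.1888 = 54.7758.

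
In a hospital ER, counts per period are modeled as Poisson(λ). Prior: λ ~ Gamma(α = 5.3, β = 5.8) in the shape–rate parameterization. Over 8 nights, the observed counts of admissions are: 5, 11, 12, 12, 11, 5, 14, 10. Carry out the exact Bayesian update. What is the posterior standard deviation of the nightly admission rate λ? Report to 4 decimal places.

With a Gamma(shape α, rate β) prior, the Poisson likelihood is conjugate: the posterior is Gamma(α + ΣXᵢ, β + n).
Sum of counts S = 80 over n = 8 nights.
Posterior: Gamma(α+S, β+n) = Gamma(5.3+80, 5.8+8) = Gamma(85.3, 13.8).
SD = √α/β = √85.3/13.8 = 0.6693.

0.6693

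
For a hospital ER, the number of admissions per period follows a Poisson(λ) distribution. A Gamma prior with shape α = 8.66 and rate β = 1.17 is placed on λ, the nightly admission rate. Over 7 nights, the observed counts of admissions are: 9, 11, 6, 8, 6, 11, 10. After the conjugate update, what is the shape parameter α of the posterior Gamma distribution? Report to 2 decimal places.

69.66

With a Gamma(shape α, rate β) prior, the Poisson likelihood is conjugate: the posterior is Gamma(α + ΣXᵢ, β + n).
Sum of counts S = 61 over n = 7 nights.
Posterior: Gamma(α+S, β+n) = Gamma(8.66+61, 1.17+7) = Gamma(69.66, 8.17).
Posterior α = 69.66.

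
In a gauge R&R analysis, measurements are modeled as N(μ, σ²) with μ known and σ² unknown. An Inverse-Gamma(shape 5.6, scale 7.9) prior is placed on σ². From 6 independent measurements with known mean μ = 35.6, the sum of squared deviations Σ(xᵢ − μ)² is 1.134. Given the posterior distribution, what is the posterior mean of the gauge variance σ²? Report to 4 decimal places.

With known mean μ and an Inverse-Gamma(α, β) prior on σ², the Normal likelihood is conjugate: posterior is Inv-Gamma(α + n/2, β + Σ(xᵢ−μ)²/2).
Posterior: Inv-Gamma(5.6 + 6/2, 7.9 + 1.134/2) = Inv-Gamma(8.60, 8.4670).
E[σ²|data] = β/(α−1) = 8.4670/7.60 = 1.1141.

1.1141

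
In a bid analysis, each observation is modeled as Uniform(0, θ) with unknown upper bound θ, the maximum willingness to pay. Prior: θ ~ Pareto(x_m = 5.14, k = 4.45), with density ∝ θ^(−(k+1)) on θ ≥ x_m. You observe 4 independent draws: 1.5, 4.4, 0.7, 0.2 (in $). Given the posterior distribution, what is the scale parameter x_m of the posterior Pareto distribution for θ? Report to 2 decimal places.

A Pareto(scale x_m, shape k) prior on the upper bound θ of Uniform(0, θ) is conjugate: posterior is Pareto(max(x_m, max xᵢ), k + n).
Sample maximum = 4.4; prior scale x_m = 5.14 → posterior scale = max = 5.14.
Posterior shape = 4.45 + 4 = 8.45.
Posterior scale x_m = 5.14.

5.14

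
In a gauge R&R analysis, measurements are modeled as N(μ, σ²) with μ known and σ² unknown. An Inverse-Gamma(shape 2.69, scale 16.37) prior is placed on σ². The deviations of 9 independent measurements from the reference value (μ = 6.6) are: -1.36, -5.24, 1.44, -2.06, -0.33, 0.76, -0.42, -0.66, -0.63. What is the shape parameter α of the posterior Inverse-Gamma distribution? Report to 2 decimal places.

7.19

With known mean μ and an Inverse-Gamma(α, β) prior on σ², the Normal likelihood is conjugate: posterior is Inv-Gamma(α + n/2, β + Σ(xᵢ−μ)²/2).
Σ(xᵢ−μ)² = (-1.36)² + (-5.24)² + (1.44)² + (-2.06)² + (-0.33)² + (0.76)² + (-0.42)² + (-0.66)² + (-0.63)² = 37.3198.
Posterior: Inv-Gamma(2.69 + 9/2, 16.37 + 37.3198/2) = Inv-Gamma(7.19, 35.02990).
Posterior α = 7.19.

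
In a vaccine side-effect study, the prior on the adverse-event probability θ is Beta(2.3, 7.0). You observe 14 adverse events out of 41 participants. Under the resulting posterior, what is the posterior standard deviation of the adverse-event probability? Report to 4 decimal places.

0.0653

The Beta prior is conjugate to a Binomial/Bernoulli likelihood; the update adds successes to α and failures to β.
Posterior: Beta(α+k, β+n−k) = Beta(2.3+14, 7.0+27) = Beta(16.3, 34.0).
Var = αβ/((α+β)²(α+β+1)) = 16.3·34.0/(50.3²·51.3) = 0.00426986; SD = √0.00426986 = 0.0653.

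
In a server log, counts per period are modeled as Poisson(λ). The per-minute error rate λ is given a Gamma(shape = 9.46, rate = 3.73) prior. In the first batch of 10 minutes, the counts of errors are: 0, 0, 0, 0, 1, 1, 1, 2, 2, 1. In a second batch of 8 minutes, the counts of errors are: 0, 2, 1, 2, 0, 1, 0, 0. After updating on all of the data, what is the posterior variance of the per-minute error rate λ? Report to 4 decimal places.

With a Gamma(shape α, rate β) prior, the Poisson likelihood is conjugate: the posterior is Gamma(α + ΣXᵢ, β + n).
Batch 1: sum of counts S = 8 over n = 10 minutes.
After batch 1: Gamma(α+S, β+n) = Gamma(9.46+8, 3.73+10) = Gamma(17.46, 13.73).
Batch 2: sum of counts S = 6 over n = 8 minutes.
After batch 2: Gamma(α+S, β+n) = Gamma(17.46+6, 13.73+8) = Gamma(23.46, 21.73).
Var = α/β² = 23.46/21.73² = 0.0497.

0.0497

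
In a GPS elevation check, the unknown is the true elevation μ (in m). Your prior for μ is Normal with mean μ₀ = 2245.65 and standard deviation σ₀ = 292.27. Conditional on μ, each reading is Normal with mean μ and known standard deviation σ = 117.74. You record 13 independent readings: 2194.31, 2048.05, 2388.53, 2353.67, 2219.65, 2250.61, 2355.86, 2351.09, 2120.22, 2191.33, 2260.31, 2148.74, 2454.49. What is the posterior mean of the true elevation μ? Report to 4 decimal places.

For Normal data with known variance σ², a Normal(μ₀, σ₀²) prior on μ is conjugate. Posterior precision = 1/σ₀² + n/σ²; posterior mean is the precision-weighted average of μ₀ and x̄.
Σxᵢ = 2194.31 + 2048.05 + 2388.53 + 2353.67 + 2219.65 + 2250.61 + 2355.86 + 2351.09 + 2120.22 + 2191.33 + 2260.31 + 2148.74 + 2454.49 = 29336.86, so n·x̄ = 29336.86.
σ₀² = 292.27² = 85421.7529, σ² = 117.74² = 13862.7076; σ² + n·σ₀² = 13862.7076 + 13·85421.7529 = 1124345.4953.
Posterior mean = (μ₀/σ₀² + n·x̄/σ²)/(1/σ₀² + n/σ²) = (σ²·μ₀ + σ₀²·n·x̄)/(σ² + n·σ₀²) = (13862.7076·2245.65 + 85421.7529·29336.86)/1124345.4953 = 2537136795.103834/1124345.4953 = 2256.5455.

2256.5455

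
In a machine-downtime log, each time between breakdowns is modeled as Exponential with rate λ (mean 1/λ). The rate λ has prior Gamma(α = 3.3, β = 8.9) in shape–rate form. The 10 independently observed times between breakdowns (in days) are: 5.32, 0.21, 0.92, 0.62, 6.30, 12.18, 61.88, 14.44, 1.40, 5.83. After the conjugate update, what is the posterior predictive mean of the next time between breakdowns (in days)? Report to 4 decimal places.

With a Gamma(shape α, rate β) prior on the exponential rate λ, the posterior after n observations with total T = Σxᵢ is Gamma(α+n, β+T).
Sum of observations T = 109.10 days; n = 10.
Posterior: Gamma(3.3+10, 8.9+109.10) = Gamma(13.3, 118.00).
The predictive distribution for the next observation is Lomax; its mean is β/(α−1) = 118.00/12.3 = 9.5935.

9.5935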